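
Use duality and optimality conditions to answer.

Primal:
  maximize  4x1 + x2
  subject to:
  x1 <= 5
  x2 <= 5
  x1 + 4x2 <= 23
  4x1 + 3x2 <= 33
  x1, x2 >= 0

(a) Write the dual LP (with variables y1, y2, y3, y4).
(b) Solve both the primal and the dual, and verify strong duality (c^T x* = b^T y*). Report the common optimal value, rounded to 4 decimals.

The standard primal-dual pair for 'max c^T x s.t. A x <= b, x >= 0' is:
  Dual:  min b^T y  s.t.  A^T y >= c,  y >= 0.

So the dual LP is:
  minimize  5y1 + 5y2 + 23y3 + 33y4
  subject to:
    y1 + y3 + 4y4 >= 4
    y2 + 4y3 + 3y4 >= 1
    y1, y2, y3, y4 >= 0

Solving the primal: x* = (5, 4.3333).
  primal value c^T x* = 24.3333.
Solving the dual: y* = (2.6667, 0, 0, 0.3333).
  dual value b^T y* = 24.3333.
Strong duality: c^T x* = b^T y*. Confirmed.

24.3333


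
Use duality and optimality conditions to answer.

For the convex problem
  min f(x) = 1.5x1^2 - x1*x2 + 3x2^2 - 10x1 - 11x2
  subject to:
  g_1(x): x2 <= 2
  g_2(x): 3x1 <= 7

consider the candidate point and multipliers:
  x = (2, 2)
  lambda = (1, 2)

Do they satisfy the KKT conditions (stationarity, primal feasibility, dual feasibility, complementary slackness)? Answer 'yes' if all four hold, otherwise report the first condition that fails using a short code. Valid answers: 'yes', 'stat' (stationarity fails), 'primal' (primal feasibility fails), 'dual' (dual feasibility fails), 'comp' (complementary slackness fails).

Gradient of f: grad f(x) = Q x + c = (-6, -1)
Constraint values g_i(x) = a_i^T x - b_i:
  g_1((2, 2)) = 0
  g_2((2, 2)) = -1
Stationarity residual: grad f(x) + sum_i lambda_i a_i = (0, 0)
  -> stationarity OK
Primal feasibility (all g_i <= 0): OK
Dual feasibility (all lambda_i >= 0): OK
Complementary slackness (lambda_i * g_i(x) = 0 for all i): FAILS

Verdict: the first failing condition is complementary_slackness -> comp.

comp


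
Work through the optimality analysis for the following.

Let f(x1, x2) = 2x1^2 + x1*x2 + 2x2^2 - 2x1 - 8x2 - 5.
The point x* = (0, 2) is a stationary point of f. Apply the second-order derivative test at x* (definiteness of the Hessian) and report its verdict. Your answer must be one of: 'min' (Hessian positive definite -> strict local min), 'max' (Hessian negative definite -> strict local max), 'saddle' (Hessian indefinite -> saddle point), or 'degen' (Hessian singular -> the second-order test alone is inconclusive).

Compute the Hessian H = grad^2 f:
  H = [[4, 1], [1, 4]]
Verify stationarity: grad f(x*) = H x* + g = (0, 0).
Eigenvalues of H: 3, 5.
Both eigenvalues > 0, so H is positive definite -> x* is a strict local min.

min


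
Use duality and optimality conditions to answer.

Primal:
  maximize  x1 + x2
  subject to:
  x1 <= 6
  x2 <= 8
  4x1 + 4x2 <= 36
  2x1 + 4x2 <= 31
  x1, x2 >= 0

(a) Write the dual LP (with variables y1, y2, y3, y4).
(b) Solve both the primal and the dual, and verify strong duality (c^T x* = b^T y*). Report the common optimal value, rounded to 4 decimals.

The standard primal-dual pair for 'max c^T x s.t. A x <= b, x >= 0' is:
  Dual:  min b^T y  s.t.  A^T y >= c,  y >= 0.

So the dual LP is:
  minimize  6y1 + 8y2 + 36y3 + 31y4
  subject to:
    y1 + 4y3 + 2y4 >= 1
    y2 + 4y3 + 4y4 >= 1
    y1, y2, y3, y4 >= 0

Solving the primal: x* = (6, 3).
  primal value c^T x* = 9.
Solving the dual: y* = (0, 0, 0.25, 0).
  dual value b^T y* = 9.
Strong duality: c^T x* = b^T y*. Confirmed.

9


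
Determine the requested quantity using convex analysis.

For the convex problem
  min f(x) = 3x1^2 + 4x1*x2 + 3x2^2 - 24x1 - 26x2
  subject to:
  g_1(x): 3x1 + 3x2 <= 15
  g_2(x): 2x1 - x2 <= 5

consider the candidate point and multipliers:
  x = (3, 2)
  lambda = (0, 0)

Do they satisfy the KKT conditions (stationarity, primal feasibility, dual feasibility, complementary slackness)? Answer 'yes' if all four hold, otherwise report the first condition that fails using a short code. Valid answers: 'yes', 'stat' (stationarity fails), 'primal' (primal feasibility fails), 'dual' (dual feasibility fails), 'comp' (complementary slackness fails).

Gradient of f: grad f(x) = Q x + c = (2, -2)
Constraint values g_i(x) = a_i^T x - b_i:
  g_1((3, 2)) = 0
  g_2((3, 2)) = -1
Stationarity residual: grad f(x) + sum_i lambda_i a_i = (2, -2)
  -> stationarity FAILS
Primal feasibility (all g_i <= 0): OK
Dual feasibility (all lambda_i >= 0): OK
Complementary slackness (lambda_i * g_i(x) = 0 for all i): OK

Verdict: the first failing condition is stationarity -> stat.

stat


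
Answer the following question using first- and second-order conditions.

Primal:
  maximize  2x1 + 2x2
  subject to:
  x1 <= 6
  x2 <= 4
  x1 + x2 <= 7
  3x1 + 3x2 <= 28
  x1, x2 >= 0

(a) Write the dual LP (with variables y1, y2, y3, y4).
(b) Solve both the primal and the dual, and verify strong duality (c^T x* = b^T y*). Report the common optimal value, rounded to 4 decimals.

The standard primal-dual pair for 'max c^T x s.t. A x <= b, x >= 0' is:
  Dual:  min b^T y  s.t.  A^T y >= c,  y >= 0.

So the dual LP is:
  minimize  6y1 + 4y2 + 7y3 + 28y4
  subject to:
    y1 + y3 + 3y4 >= 2
    y2 + y3 + 3y4 >= 2
    y1, y2, y3, y4 >= 0

Solving the primal: x* = (3, 4).
  primal value c^T x* = 14.
Solving the dual: y* = (0, 0, 2, 0).
  dual value b^T y* = 14.
Strong duality: c^T x* = b^T y*. Confirmed.

14


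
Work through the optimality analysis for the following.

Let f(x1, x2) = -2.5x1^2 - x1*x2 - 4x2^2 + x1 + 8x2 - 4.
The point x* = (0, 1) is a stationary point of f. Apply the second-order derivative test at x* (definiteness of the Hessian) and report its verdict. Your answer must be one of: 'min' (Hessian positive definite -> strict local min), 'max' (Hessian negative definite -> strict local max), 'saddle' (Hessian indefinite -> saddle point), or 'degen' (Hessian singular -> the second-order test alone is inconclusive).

Compute the Hessian H = grad^2 f:
  H = [[-5, -1], [-1, -8]]
Verify stationarity: grad f(x*) = H x* + g = (0, 0).
Eigenvalues of H: -8.3028, -4.6972.
Both eigenvalues < 0, so H is negative definite -> x* is a strict local max.

max


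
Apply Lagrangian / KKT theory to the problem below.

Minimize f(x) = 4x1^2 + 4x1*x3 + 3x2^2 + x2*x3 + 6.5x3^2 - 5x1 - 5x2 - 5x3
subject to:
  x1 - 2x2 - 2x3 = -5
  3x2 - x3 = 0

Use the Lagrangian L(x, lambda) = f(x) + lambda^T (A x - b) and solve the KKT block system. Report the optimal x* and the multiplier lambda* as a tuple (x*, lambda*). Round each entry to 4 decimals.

Form the Lagrangian:
  L(x, lambda) = (1/2) x^T Q x + c^T x + lambda^T (A x - b)
Stationarity (grad_x L = 0): Q x + c + A^T lambda = 0.
Primal feasibility: A x = b.

This gives the KKT block system:
  [ Q   A^T ] [ x     ]   [-c ]
  [ A    0  ] [ lambda ] = [ b ]

Solving the linear system:
  x*      = (-0.7743, 0.5282, 1.5846)
  lambda* = (4.8559, 3.3193)
  f(x*)   = 8.7935

x* = (-0.7743, 0.5282, 1.5846), lambda* = (4.8559, 3.3193)


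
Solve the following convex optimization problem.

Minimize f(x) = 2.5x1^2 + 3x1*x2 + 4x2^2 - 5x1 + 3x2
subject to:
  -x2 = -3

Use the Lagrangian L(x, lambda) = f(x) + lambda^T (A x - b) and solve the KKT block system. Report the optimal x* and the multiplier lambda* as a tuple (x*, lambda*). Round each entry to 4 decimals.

Form the Lagrangian:
  L(x, lambda) = (1/2) x^T Q x + c^T x + lambda^T (A x - b)
Stationarity (grad_x L = 0): Q x + c + A^T lambda = 0.
Primal feasibility: A x = b.

This gives the KKT block system:
  [ Q   A^T ] [ x     ]   [-c ]
  [ A    0  ] [ lambda ] = [ b ]

Solving the linear system:
  x*      = (-0.8, 3)
  lambda* = (24.6)
  f(x*)   = 43.4

x* = (-0.8, 3), lambda* = (24.6)


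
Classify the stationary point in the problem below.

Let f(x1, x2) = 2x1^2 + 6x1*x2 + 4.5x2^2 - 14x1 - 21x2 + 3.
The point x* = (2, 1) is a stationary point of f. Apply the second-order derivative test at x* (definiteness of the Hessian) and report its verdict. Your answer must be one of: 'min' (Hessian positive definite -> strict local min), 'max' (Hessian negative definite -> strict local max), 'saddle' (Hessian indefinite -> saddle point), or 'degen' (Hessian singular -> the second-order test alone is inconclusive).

Compute the Hessian H = grad^2 f:
  H = [[4, 6], [6, 9]]
Verify stationarity: grad f(x*) = H x* + g = (0, 0).
Eigenvalues of H: 0, 13.
H has a zero eigenvalue (singular; positive semidefinite but not definite), so H is neither positive definite, negative definite, nor indefinite. The second-order test alone is inconclusive -> degen.
(Indeed, f is constant along the null direction of H through x*, so x* is not a strict local extremum.)

degen


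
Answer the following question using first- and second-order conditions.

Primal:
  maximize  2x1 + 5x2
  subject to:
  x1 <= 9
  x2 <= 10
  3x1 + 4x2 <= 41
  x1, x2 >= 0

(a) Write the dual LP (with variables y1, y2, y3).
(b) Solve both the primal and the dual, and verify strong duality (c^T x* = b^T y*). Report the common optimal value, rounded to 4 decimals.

The standard primal-dual pair for 'max c^T x s.t. A x <= b, x >= 0' is:
  Dual:  min b^T y  s.t.  A^T y >= c,  y >= 0.

So the dual LP is:
  minimize  9y1 + 10y2 + 41y3
  subject to:
    y1 + 3y3 >= 2
    y2 + 4y3 >= 5
    y1, y2, y3 >= 0

Solving the primal: x* = (0.3333, 10).
  primal value c^T x* = 50.6667.
Solving the dual: y* = (0, 2.3333, 0.6667).
  dual value b^T y* = 50.6667.
Strong duality: c^T x* = b^T y*. Confirmed.

50.6667


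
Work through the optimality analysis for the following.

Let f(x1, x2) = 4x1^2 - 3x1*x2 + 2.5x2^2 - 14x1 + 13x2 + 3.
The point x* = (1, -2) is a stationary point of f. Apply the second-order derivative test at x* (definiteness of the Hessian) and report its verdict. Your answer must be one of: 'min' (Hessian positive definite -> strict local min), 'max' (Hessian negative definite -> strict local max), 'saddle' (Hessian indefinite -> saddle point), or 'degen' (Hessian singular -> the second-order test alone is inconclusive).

Compute the Hessian H = grad^2 f:
  H = [[8, -3], [-3, 5]]
Verify stationarity: grad f(x*) = H x* + g = (0, 0).
Eigenvalues of H: 3.1459, 9.8541.
Both eigenvalues > 0, so H is positive definite -> x* is a strict local min.

min


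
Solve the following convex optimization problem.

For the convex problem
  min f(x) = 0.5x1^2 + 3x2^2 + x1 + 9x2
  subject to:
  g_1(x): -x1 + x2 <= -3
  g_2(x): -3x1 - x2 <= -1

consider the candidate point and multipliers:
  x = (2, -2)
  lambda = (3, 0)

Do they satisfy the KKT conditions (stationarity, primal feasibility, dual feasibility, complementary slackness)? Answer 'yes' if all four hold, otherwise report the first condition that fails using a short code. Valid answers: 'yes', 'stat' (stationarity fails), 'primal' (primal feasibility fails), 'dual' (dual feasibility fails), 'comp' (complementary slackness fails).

Gradient of f: grad f(x) = Q x + c = (3, -3)
Constraint values g_i(x) = a_i^T x - b_i:
  g_1((2, -2)) = -1
  g_2((2, -2)) = -3
Stationarity residual: grad f(x) + sum_i lambda_i a_i = (0, 0)
  -> stationarity OK
Primal feasibility (all g_i <= 0): OK
Dual feasibility (all lambda_i >= 0): OK
Complementary slackness (lambda_i * g_i(x) = 0 for all i): FAILS

Verdict: the first failing condition is complementary_slackness -> comp.

comp


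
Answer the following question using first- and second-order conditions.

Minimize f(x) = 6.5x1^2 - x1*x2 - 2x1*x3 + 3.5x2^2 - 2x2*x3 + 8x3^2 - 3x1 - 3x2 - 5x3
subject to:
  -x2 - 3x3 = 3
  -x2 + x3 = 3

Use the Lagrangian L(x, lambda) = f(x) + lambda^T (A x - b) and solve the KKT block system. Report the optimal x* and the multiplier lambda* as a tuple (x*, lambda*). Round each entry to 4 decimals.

Form the Lagrangian:
  L(x, lambda) = (1/2) x^T Q x + c^T x + lambda^T (A x - b)
Stationarity (grad_x L = 0): Q x + c + A^T lambda = 0.
Primal feasibility: A x = b.

This gives the KKT block system:
  [ Q   A^T ] [ x     ]   [-c ]
  [ A    0  ] [ lambda ] = [ b ]

Solving the linear system:
  x*      = (0, -3, 0)
  lambda* = (-5.75, -18.25)
  f(x*)   = 40.5

x* = (0, -3, 0), lambda* = (-5.75, -18.25)


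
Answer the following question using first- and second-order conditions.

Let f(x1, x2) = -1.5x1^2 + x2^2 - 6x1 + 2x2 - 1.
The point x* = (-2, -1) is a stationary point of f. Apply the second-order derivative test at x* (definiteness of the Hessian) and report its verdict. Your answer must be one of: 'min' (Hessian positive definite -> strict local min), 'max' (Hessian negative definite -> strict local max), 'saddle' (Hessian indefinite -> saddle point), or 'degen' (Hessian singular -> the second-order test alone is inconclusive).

Compute the Hessian H = grad^2 f:
  H = [[-3, 0], [0, 2]]
Verify stationarity: grad f(x*) = H x* + g = (0, 0).
Eigenvalues of H: -3, 2.
Eigenvalues have mixed signs, so H is indefinite -> x* is a saddle point.

saddle


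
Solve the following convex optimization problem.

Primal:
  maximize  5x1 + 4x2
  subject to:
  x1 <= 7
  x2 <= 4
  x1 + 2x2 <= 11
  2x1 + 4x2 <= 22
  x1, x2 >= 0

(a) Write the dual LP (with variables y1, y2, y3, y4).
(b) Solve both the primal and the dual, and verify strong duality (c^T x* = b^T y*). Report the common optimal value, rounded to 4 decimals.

The standard primal-dual pair for 'max c^T x s.t. A x <= b, x >= 0' is:
  Dual:  min b^T y  s.t.  A^T y >= c,  y >= 0.

So the dual LP is:
  minimize  7y1 + 4y2 + 11y3 + 22y4
  subject to:
    y1 + y3 + 2y4 >= 5
    y2 + 2y3 + 4y4 >= 4
    y1, y2, y3, y4 >= 0

Solving the primal: x* = (7, 2).
  primal value c^T x* = 43.
Solving the dual: y* = (3, 0, 2, 0).
  dual value b^T y* = 43.
Strong duality: c^T x* = b^T y*. Confirmed.

43


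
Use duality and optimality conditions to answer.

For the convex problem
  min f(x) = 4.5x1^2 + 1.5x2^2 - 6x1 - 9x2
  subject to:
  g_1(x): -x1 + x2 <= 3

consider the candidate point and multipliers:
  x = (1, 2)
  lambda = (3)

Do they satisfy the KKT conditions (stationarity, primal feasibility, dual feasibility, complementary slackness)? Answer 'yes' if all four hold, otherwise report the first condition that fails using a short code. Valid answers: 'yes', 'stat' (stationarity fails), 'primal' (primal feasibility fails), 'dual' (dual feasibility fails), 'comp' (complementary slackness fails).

Gradient of f: grad f(x) = Q x + c = (3, -3)
Constraint values g_i(x) = a_i^T x - b_i:
  g_1((1, 2)) = -2
Stationarity residual: grad f(x) + sum_i lambda_i a_i = (0, 0)
  -> stationarity OK
Primal feasibility (all g_i <= 0): OK
Dual feasibility (all lambda_i >= 0): OK
Complementary slackness (lambda_i * g_i(x) = 0 for all i): FAILS

Verdict: the first failing condition is complementary_slackness -> comp.

comp


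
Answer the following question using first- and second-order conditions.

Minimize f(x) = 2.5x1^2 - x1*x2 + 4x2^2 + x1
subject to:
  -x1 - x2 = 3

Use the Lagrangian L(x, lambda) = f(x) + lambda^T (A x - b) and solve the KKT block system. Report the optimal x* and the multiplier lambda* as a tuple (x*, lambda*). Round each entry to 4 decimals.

Form the Lagrangian:
  L(x, lambda) = (1/2) x^T Q x + c^T x + lambda^T (A x - b)
Stationarity (grad_x L = 0): Q x + c + A^T lambda = 0.
Primal feasibility: A x = b.

This gives the KKT block system:
  [ Q   A^T ] [ x     ]   [-c ]
  [ A    0  ] [ lambda ] = [ b ]

Solving the linear system:
  x*      = (-1.8667, -1.1333)
  lambda* = (-7.2)
  f(x*)   = 9.8667

x* = (-1.8667, -1.1333), lambda* = (-7.2)


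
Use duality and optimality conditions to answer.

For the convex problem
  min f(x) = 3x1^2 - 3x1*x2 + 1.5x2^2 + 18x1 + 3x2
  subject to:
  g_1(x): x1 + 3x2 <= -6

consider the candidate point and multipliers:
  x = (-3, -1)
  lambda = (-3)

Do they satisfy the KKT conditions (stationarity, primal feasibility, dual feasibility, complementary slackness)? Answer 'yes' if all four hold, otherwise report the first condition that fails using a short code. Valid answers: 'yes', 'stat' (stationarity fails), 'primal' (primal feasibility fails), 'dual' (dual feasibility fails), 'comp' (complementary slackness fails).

Gradient of f: grad f(x) = Q x + c = (3, 9)
Constraint values g_i(x) = a_i^T x - b_i:
  g_1((-3, -1)) = 0
Stationarity residual: grad f(x) + sum_i lambda_i a_i = (0, 0)
  -> stationarity OK
Primal feasibility (all g_i <= 0): OK
Dual feasibility (all lambda_i >= 0): FAILS
Complementary slackness (lambda_i * g_i(x) = 0 for all i): OK

Verdict: the first failing condition is dual_feasibility -> dual.

dual


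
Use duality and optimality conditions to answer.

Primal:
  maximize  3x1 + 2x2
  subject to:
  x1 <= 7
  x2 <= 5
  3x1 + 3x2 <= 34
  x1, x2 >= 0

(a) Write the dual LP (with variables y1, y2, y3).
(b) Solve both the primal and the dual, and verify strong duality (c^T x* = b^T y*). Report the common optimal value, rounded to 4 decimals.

The standard primal-dual pair for 'max c^T x s.t. A x <= b, x >= 0' is:
  Dual:  min b^T y  s.t.  A^T y >= c,  y >= 0.

So the dual LP is:
  minimize  7y1 + 5y2 + 34y3
  subject to:
    y1 + 3y3 >= 3
    y2 + 3y3 >= 2
    y1, y2, y3 >= 0

Solving the primal: x* = (7, 4.3333).
  primal value c^T x* = 29.6667.
Solving the dual: y* = (1, 0, 0.6667).
  dual value b^T y* = 29.6667.
Strong duality: c^T x* = b^T y*. Confirmed.

29.6667


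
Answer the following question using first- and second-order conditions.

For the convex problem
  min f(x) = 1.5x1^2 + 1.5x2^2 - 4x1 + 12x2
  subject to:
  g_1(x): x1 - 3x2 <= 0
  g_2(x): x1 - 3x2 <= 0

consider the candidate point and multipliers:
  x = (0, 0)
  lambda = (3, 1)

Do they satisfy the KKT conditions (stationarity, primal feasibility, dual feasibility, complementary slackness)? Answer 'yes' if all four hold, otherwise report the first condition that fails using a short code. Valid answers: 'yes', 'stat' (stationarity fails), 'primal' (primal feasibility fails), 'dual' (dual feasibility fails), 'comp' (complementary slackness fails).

Gradient of f: grad f(x) = Q x + c = (-4, 12)
Constraint values g_i(x) = a_i^T x - b_i:
  g_1((0, 0)) = 0
  g_2((0, 0)) = 0
Stationarity residual: grad f(x) + sum_i lambda_i a_i = (0, 0)
  -> stationarity OK
Primal feasibility (all g_i <= 0): OK
Dual feasibility (all lambda_i >= 0): OK
Complementary slackness (lambda_i * g_i(x) = 0 for all i): OK

Verdict: yes, KKT holds.

yes


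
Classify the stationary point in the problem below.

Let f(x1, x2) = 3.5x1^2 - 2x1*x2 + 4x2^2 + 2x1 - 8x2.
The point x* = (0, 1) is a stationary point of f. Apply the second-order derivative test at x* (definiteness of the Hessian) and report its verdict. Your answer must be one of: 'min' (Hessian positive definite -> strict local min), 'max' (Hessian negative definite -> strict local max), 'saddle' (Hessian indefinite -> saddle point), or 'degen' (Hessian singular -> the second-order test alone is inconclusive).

Compute the Hessian H = grad^2 f:
  H = [[7, -2], [-2, 8]]
Verify stationarity: grad f(x*) = H x* + g = (0, 0).
Eigenvalues of H: 5.4384, 9.5616.
Both eigenvalues > 0, so H is positive definite -> x* is a strict local min.

min


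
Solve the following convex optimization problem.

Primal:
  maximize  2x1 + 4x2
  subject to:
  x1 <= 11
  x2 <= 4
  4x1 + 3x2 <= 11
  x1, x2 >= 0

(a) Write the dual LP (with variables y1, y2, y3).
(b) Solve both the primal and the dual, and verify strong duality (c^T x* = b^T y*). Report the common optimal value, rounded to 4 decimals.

The standard primal-dual pair for 'max c^T x s.t. A x <= b, x >= 0' is:
  Dual:  min b^T y  s.t.  A^T y >= c,  y >= 0.

So the dual LP is:
  minimize  11y1 + 4y2 + 11y3
  subject to:
    y1 + 4y3 >= 2
    y2 + 3y3 >= 4
    y1, y2, y3 >= 0

Solving the primal: x* = (0, 3.6667).
  primal value c^T x* = 14.6667.
Solving the dual: y* = (0, 0, 1.3333).
  dual value b^T y* = 14.6667.
Strong duality: c^T x* = b^T y*. Confirmed.

14.6667


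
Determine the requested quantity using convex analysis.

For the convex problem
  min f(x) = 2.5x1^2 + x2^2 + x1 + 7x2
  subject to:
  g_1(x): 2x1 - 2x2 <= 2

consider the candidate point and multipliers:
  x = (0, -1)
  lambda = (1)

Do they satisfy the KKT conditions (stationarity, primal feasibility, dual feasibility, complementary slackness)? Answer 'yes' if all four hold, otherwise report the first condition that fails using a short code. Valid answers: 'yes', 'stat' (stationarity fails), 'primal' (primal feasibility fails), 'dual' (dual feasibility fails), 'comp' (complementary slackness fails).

Gradient of f: grad f(x) = Q x + c = (1, 5)
Constraint values g_i(x) = a_i^T x - b_i:
  g_1((0, -1)) = 0
Stationarity residual: grad f(x) + sum_i lambda_i a_i = (3, 3)
  -> stationarity FAILS
Primal feasibility (all g_i <= 0): OK
Dual feasibility (all lambda_i >= 0): OK
Complementary slackness (lambda_i * g_i(x) = 0 for all i): OK

Verdict: the first failing condition is stationarity -> stat.

stat


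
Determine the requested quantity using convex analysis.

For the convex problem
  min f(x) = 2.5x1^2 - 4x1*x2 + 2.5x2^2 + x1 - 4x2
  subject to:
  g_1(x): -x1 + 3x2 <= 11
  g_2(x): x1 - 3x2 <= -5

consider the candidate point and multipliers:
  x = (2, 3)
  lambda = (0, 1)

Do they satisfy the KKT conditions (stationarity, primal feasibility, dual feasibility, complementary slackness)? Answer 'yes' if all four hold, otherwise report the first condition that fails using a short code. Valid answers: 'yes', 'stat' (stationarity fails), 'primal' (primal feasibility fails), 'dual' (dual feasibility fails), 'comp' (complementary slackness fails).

Gradient of f: grad f(x) = Q x + c = (-1, 3)
Constraint values g_i(x) = a_i^T x - b_i:
  g_1((2, 3)) = -4
  g_2((2, 3)) = -2
Stationarity residual: grad f(x) + sum_i lambda_i a_i = (0, 0)
  -> stationarity OK
Primal feasibility (all g_i <= 0): OK
Dual feasibility (all lambda_i >= 0): OK
Complementary slackness (lambda_i * g_i(x) = 0 for all i): FAILS

Verdict: the first failing condition is complementary_slackness -> comp.

comp


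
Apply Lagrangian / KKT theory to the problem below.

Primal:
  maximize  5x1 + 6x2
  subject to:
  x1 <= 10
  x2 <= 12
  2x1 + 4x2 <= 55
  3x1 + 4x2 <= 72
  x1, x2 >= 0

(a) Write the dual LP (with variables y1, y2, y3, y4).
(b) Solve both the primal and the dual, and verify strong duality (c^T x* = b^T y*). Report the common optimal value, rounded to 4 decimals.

The standard primal-dual pair for 'max c^T x s.t. A x <= b, x >= 0' is:
  Dual:  min b^T y  s.t.  A^T y >= c,  y >= 0.

So the dual LP is:
  minimize  10y1 + 12y2 + 55y3 + 72y4
  subject to:
    y1 + 2y3 + 3y4 >= 5
    y2 + 4y3 + 4y4 >= 6
    y1, y2, y3, y4 >= 0

Solving the primal: x* = (10, 8.75).
  primal value c^T x* = 102.5.
Solving the dual: y* = (2, 0, 1.5, 0).
  dual value b^T y* = 102.5.
Strong duality: c^T x* = b^T y*. Confirmed.

102.5


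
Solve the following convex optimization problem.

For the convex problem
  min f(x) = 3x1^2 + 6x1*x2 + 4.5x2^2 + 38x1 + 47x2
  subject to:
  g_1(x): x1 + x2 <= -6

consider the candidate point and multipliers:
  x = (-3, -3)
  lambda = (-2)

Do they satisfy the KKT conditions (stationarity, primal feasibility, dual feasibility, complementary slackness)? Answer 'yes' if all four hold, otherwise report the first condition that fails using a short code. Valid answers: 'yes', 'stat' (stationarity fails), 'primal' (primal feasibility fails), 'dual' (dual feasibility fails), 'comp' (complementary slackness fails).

Gradient of f: grad f(x) = Q x + c = (2, 2)
Constraint values g_i(x) = a_i^T x - b_i:
  g_1((-3, -3)) = 0
Stationarity residual: grad f(x) + sum_i lambda_i a_i = (0, 0)
  -> stationarity OK
Primal feasibility (all g_i <= 0): OK
Dual feasibility (all lambda_i >= 0): FAILS
Complementary slackness (lambda_i * g_i(x) = 0 for all i): OK

Verdict: the first failing condition is dual_feasibility -> dual.

dual


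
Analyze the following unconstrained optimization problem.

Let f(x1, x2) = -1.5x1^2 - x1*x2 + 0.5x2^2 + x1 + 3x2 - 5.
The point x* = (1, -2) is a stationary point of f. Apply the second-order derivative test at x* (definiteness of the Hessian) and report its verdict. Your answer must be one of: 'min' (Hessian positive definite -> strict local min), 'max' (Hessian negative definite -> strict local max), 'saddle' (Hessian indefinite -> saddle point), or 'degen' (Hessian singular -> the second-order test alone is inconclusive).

Compute the Hessian H = grad^2 f:
  H = [[-3, -1], [-1, 1]]
Verify stationarity: grad f(x*) = H x* + g = (0, 0).
Eigenvalues of H: -3.2361, 1.2361.
Eigenvalues have mixed signs, so H is indefinite -> x* is a saddle point.

saddle


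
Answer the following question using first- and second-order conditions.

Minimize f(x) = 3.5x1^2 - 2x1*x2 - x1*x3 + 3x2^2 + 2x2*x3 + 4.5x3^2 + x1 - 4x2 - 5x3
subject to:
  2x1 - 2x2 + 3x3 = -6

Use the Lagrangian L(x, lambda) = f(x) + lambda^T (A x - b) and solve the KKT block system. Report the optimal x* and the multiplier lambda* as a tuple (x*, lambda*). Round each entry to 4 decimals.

Form the Lagrangian:
  L(x, lambda) = (1/2) x^T Q x + c^T x + lambda^T (A x - b)
Stationarity (grad_x L = 0): Q x + c + A^T lambda = 0.
Primal feasibility: A x = b.

This gives the KKT block system:
  [ Q   A^T ] [ x     ]   [-c ]
  [ A    0  ] [ lambda ] = [ b ]

Solving the linear system:
  x*      = (-0.494, 1.5301, -0.6506)
  lambda* = (2.4337)
  f(x*)   = 5.6205

x* = (-0.494, 1.5301, -0.6506), lambda* = (2.4337)


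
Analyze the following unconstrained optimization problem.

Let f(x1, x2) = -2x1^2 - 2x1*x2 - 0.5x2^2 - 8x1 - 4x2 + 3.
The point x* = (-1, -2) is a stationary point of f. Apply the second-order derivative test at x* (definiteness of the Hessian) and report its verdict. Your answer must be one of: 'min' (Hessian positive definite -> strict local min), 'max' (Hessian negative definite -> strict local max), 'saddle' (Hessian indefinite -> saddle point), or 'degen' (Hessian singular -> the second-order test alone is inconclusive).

Compute the Hessian H = grad^2 f:
  H = [[-4, -2], [-2, -1]]
Verify stationarity: grad f(x*) = H x* + g = (0, 0).
Eigenvalues of H: -5, 0.
H has a zero eigenvalue (singular; negative semidefinite but not definite), so H is neither positive definite, negative definite, nor indefinite. The second-order test alone is inconclusive -> degen.
(Indeed, f is constant along the null direction of H through x*, so x* is not a strict local extremum.)

degen


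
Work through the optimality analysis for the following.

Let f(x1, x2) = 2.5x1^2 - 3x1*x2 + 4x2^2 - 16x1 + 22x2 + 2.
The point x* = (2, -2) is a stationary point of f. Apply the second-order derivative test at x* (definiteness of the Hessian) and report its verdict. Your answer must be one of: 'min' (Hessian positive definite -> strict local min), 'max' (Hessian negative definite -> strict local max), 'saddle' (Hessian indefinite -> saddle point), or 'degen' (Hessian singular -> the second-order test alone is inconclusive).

Compute the Hessian H = grad^2 f:
  H = [[5, -3], [-3, 8]]
Verify stationarity: grad f(x*) = H x* + g = (0, 0).
Eigenvalues of H: 3.1459, 9.8541.
Both eigenvalues > 0, so H is positive definite -> x* is a strict local min.

min


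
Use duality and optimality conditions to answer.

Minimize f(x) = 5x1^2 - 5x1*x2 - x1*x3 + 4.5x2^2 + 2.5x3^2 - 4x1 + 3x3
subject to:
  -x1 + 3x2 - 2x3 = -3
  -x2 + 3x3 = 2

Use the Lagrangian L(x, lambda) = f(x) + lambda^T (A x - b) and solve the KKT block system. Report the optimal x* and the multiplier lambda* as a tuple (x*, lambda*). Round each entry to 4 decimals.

Form the Lagrangian:
  L(x, lambda) = (1/2) x^T Q x + c^T x + lambda^T (A x - b)
Stationarity (grad_x L = 0): Q x + c + A^T lambda = 0.
Primal feasibility: A x = b.

This gives the KKT block system:
  [ Q   A^T ] [ x     ]   [-c ]
  [ A    0  ] [ lambda ] = [ b ]

Solving the linear system:
  x*      = (0.4006, -0.5426, 0.4858)
  lambda* = (2.233, -0.1875)
  f(x*)   = 3.4645

x* = (0.4006, -0.5426, 0.4858), lambda* = (2.233, -0.1875)


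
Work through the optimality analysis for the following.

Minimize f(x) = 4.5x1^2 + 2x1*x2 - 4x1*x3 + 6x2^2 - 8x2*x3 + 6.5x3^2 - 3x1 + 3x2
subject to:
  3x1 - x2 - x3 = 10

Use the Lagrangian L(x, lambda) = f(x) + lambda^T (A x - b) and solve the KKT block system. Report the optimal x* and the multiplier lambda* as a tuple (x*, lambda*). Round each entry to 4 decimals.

Form the Lagrangian:
  L(x, lambda) = (1/2) x^T Q x + c^T x + lambda^T (A x - b)
Stationarity (grad_x L = 0): Q x + c + A^T lambda = 0.
Primal feasibility: A x = b.

This gives the KKT block system:
  [ Q   A^T ] [ x     ]   [-c ]
  [ A    0  ] [ lambda ] = [ b ]

Solving the linear system:
  x*      = (2.4995, -1.7203, -0.7814)
  lambda* = (-6.3934)
  f(x*)   = 25.6372

x* = (2.4995, -1.7203, -0.7814), lambda* = (-6.3934)


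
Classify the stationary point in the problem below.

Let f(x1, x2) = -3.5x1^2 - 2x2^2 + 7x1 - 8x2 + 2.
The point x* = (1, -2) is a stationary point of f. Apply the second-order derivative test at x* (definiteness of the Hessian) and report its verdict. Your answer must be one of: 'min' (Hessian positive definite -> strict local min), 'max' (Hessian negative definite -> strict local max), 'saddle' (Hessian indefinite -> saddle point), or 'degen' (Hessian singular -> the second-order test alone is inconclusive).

Compute the Hessian H = grad^2 f:
  H = [[-7, 0], [0, -4]]
Verify stationarity: grad f(x*) = H x* + g = (0, 0).
Eigenvalues of H: -7, -4.
Both eigenvalues < 0, so H is negative definite -> x* is a strict local max.

max


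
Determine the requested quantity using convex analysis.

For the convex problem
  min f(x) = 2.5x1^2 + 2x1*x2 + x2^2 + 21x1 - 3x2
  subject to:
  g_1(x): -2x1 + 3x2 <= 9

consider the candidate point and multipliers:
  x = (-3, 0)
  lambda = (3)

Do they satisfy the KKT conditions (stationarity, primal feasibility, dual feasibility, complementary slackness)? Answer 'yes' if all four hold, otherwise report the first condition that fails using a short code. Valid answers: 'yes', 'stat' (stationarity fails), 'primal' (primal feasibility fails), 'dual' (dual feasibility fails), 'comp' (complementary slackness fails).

Gradient of f: grad f(x) = Q x + c = (6, -9)
Constraint values g_i(x) = a_i^T x - b_i:
  g_1((-3, 0)) = -3
Stationarity residual: grad f(x) + sum_i lambda_i a_i = (0, 0)
  -> stationarity OK
Primal feasibility (all g_i <= 0): OK
Dual feasibility (all lambda_i >= 0): OK
Complementary slackness (lambda_i * g_i(x) = 0 for all i): FAILS

Verdict: the first failing condition is complementary_slackness -> comp.

comp


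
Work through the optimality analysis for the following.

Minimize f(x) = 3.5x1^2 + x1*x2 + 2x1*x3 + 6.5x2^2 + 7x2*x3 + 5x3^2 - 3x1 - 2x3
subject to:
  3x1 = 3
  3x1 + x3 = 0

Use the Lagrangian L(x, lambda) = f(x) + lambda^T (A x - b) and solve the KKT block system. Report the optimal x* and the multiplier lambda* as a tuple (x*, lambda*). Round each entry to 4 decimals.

Form the Lagrangian:
  L(x, lambda) = (1/2) x^T Q x + c^T x + lambda^T (A x - b)
Stationarity (grad_x L = 0): Q x + c + A^T lambda = 0.
Primal feasibility: A x = b.

This gives the KKT block system:
  [ Q   A^T ] [ x     ]   [-c ]
  [ A    0  ] [ lambda ] = [ b ]

Solving the linear system:
  x*      = (1, 1.5385, -3)
  lambda* = (-19.0769, 19.2308)
  f(x*)   = 30.1154

x* = (1, 1.5385, -3), lambda* = (-19.0769, 19.2308)


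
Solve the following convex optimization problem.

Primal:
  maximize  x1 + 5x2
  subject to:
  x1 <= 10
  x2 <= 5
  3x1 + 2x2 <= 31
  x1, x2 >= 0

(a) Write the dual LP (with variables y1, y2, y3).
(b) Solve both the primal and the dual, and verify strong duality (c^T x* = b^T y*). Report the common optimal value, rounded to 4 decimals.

The standard primal-dual pair for 'max c^T x s.t. A x <= b, x >= 0' is:
  Dual:  min b^T y  s.t.  A^T y >= c,  y >= 0.

So the dual LP is:
  minimize  10y1 + 5y2 + 31y3
  subject to:
    y1 + 3y3 >= 1
    y2 + 2y3 >= 5
    y1, y2, y3 >= 0

Solving the primal: x* = (7, 5).
  primal value c^T x* = 32.
Solving the dual: y* = (0, 4.3333, 0.3333).
  dual value b^T y* = 32.
Strong duality: c^T x* = b^T y*. Confirmed.

32


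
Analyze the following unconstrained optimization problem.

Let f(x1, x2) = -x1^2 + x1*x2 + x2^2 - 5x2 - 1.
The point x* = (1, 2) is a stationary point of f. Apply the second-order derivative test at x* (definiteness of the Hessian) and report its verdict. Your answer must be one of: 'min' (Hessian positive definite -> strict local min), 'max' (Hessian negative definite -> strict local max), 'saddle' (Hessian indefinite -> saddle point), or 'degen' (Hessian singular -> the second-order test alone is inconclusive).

Compute the Hessian H = grad^2 f:
  H = [[-2, 1], [1, 2]]
Verify stationarity: grad f(x*) = H x* + g = (0, 0).
Eigenvalues of H: -2.2361, 2.2361.
Eigenvalues have mixed signs, so H is indefinite -> x* is a saddle point.

saddle


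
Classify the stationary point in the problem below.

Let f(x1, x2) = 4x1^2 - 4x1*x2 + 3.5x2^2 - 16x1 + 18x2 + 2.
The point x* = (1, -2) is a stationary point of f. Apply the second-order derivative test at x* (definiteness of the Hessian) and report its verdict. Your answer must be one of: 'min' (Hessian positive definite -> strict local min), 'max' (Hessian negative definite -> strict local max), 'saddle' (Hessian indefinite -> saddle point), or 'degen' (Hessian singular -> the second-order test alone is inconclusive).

Compute the Hessian H = grad^2 f:
  H = [[8, -4], [-4, 7]]
Verify stationarity: grad f(x*) = H x* + g = (0, 0).
Eigenvalues of H: 3.4689, 11.5311.
Both eigenvalues > 0, so H is positive definite -> x* is a strict local min.

min


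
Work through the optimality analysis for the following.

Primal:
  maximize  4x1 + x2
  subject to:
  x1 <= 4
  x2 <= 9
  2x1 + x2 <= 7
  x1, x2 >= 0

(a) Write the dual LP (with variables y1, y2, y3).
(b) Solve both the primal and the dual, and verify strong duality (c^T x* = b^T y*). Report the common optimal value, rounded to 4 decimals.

The standard primal-dual pair for 'max c^T x s.t. A x <= b, x >= 0' is:
  Dual:  min b^T y  s.t.  A^T y >= c,  y >= 0.

So the dual LP is:
  minimize  4y1 + 9y2 + 7y3
  subject to:
    y1 + 2y3 >= 4
    y2 + y3 >= 1
    y1, y2, y3 >= 0

Solving the primal: x* = (3.5, 0).
  primal value c^T x* = 14.
Solving the dual: y* = (0, 0, 2).
  dual value b^T y* = 14.
Strong duality: c^T x* = b^T y*. Confirmed.

14


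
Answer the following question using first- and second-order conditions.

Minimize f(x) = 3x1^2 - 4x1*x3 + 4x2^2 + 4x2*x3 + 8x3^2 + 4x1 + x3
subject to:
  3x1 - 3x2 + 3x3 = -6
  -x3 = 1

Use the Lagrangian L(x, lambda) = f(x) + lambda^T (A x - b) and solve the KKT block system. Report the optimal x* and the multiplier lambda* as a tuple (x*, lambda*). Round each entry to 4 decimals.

Form the Lagrangian:
  L(x, lambda) = (1/2) x^T Q x + c^T x + lambda^T (A x - b)
Stationarity (grad_x L = 0): Q x + c + A^T lambda = 0.
Primal feasibility: A x = b.

This gives the KKT block system:
  [ Q   A^T ] [ x     ]   [-c ]
  [ A    0  ] [ lambda ] = [ b ]

Solving the linear system:
  x*      = (-0.8571, 0.1429, -1)
  lambda* = (-0.9524, -13.8571)
  f(x*)   = 1.8571

x* = (-0.8571, 0.1429, -1), lambda* = (-0.9524, -13.8571)


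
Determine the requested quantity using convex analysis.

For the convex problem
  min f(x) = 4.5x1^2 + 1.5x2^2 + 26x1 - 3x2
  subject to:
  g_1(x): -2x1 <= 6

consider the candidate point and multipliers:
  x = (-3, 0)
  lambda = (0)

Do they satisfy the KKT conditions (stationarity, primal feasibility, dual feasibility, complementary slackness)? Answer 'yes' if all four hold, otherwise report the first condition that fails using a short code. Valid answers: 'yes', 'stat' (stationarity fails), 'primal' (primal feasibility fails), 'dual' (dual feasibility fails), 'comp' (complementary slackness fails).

Gradient of f: grad f(x) = Q x + c = (-1, -3)
Constraint values g_i(x) = a_i^T x - b_i:
  g_1((-3, 0)) = 0
Stationarity residual: grad f(x) + sum_i lambda_i a_i = (-1, -3)
  -> stationarity FAILS
Primal feasibility (all g_i <= 0): OK
Dual feasibility (all lambda_i >= 0): OK
Complementary slackness (lambda_i * g_i(x) = 0 for all i): OK

Verdict: the first failing condition is stationarity -> stat.

stat


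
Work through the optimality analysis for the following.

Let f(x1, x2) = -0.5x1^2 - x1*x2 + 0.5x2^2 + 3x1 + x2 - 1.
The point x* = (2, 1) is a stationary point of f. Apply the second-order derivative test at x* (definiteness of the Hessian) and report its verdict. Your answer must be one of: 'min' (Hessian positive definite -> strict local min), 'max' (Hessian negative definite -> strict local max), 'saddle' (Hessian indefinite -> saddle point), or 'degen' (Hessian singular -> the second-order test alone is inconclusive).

Compute the Hessian H = grad^2 f:
  H = [[-1, -1], [-1, 1]]
Verify stationarity: grad f(x*) = H x* + g = (0, 0).
Eigenvalues of H: -1.4142, 1.4142.
Eigenvalues have mixed signs, so H is indefinite -> x* is a saddle point.

saddle


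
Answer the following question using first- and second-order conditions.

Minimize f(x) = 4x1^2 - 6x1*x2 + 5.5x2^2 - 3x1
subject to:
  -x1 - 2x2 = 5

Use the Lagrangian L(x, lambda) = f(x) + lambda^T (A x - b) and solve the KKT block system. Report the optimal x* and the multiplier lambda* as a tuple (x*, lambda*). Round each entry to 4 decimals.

Form the Lagrangian:
  L(x, lambda) = (1/2) x^T Q x + c^T x + lambda^T (A x - b)
Stationarity (grad_x L = 0): Q x + c + A^T lambda = 0.
Primal feasibility: A x = b.

This gives the KKT block system:
  [ Q   A^T ] [ x     ]   [-c ]
  [ A    0  ] [ lambda ] = [ b ]

Solving the linear system:
  x*      = (-1.5373, -1.7313)
  lambda* = (-4.9104)
  f(x*)   = 14.5821

x* = (-1.5373, -1.7313), lambda* = (-4.9104)


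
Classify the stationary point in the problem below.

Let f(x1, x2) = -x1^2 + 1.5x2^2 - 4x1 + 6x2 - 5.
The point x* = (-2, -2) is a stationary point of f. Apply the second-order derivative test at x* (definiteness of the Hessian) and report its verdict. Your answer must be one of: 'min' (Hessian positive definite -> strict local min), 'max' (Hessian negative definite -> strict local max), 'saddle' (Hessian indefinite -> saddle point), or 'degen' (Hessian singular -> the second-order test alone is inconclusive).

Compute the Hessian H = grad^2 f:
  H = [[-2, 0], [0, 3]]
Verify stationarity: grad f(x*) = H x* + g = (0, 0).
Eigenvalues of H: -2, 3.
Eigenvalues have mixed signs, so H is indefinite -> x* is a saddle point.

saddle


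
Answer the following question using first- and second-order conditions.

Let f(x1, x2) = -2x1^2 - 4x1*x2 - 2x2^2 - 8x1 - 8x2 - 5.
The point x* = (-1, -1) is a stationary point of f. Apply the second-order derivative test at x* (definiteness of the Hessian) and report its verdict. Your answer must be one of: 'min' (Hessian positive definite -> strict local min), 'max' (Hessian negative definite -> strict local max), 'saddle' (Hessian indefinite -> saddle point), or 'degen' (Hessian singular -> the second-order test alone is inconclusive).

Compute the Hessian H = grad^2 f:
  H = [[-4, -4], [-4, -4]]
Verify stationarity: grad f(x*) = H x* + g = (0, 0).
Eigenvalues of H: -8, 0.
H has a zero eigenvalue (singular; negative semidefinite but not definite), so H is neither positive definite, negative definite, nor indefinite. The second-order test alone is inconclusive -> degen.
(Indeed, f is constant along the null direction of H through x*, so x* is not a strict local extremum.)

degen


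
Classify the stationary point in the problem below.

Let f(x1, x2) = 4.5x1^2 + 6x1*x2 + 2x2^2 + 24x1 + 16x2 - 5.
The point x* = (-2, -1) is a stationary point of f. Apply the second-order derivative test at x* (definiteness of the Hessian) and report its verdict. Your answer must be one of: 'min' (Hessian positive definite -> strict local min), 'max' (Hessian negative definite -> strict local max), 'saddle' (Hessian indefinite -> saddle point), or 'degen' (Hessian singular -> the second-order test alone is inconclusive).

Compute the Hessian H = grad^2 f:
  H = [[9, 6], [6, 4]]
Verify stationarity: grad f(x*) = H x* + g = (0, 0).
Eigenvalues of H: 0, 13.
H has a zero eigenvalue (singular; positive semidefinite but not definite), so H is neither positive definite, negative definite, nor indefinite. The second-order test alone is inconclusive -> degen.
(Indeed, f is constant along the null direction of H through x*, so x* is not a strict local extremum.)

degen
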